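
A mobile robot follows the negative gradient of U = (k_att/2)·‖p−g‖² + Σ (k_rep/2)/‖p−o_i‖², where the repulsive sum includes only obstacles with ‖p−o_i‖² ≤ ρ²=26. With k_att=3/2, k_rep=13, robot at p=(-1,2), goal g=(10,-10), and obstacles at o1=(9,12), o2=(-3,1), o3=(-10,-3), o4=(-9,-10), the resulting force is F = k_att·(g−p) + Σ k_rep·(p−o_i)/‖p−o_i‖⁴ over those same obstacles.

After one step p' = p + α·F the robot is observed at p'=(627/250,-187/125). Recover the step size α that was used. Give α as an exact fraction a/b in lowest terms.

F_att = 3/2·(g−p) = 3/2·(11,-12) = (16.5000,-18.0000)
o1: d²=200 > ρ²=26 → inactive
o2: d²=5 ≤ ρ²=26; F_rep = 13·(2,1)/5² = (1.0400,0.5200)
o3: d²=106 > ρ²=26 → inactive
o4: d²=208 > ρ²=26 → inactive
F = F_att + ΣF_rep = (17.5400,-17.4800)
Δp = p'−p = (3.5080,-3.4960); α = Δx/Fx = (877/250) / (877/50) = 1/5
check: Δy/Fy = (-437/125) / (-437/25) = 1/5 ✓

α = 1/5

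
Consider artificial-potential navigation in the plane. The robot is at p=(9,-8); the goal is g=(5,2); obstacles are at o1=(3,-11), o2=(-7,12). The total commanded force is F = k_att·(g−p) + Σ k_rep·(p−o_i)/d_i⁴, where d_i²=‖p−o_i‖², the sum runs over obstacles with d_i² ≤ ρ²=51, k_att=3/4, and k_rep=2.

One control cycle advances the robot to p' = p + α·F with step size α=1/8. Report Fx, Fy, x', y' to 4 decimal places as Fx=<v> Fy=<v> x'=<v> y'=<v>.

Fx=-2.9941 Fy=7.5030 x'=8.6257 y'=-7.0621

F_att = 3/4·(g−p) = 3/4·(-4,10) = (-3.0000,7.5000)
o1: d²=45 ≤ ρ²=51; F_rep = 2·(6,3)/45² = (0.0059,0.0030)
o2: d²=656 > ρ²=51 → inactive
F = F_att + ΣF_rep = (-2.9941,7.5030)
p' = p + 1/8·F = (8.6257,-7.0621)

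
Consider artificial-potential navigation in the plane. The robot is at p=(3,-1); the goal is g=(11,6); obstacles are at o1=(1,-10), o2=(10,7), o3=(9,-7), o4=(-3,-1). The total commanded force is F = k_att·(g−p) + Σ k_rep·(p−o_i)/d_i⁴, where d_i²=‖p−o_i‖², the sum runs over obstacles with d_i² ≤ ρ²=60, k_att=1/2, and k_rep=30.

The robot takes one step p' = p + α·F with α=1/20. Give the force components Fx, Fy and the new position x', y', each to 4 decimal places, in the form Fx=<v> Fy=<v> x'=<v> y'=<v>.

Fx=4.1389 Fy=3.5000 x'=3.2069 y'=-0.8250

F_att = 1/2·(g−p) = 1/2·(8,7) = (4.0000,3.5000)
o1: d²=85 > ρ²=60 → inactive
o2: d²=113 > ρ²=60 → inactive
o3: d²=72 > ρ²=60 → inactive
o4: d²=36 ≤ ρ²=60; F_rep = 30·(6,0)/36² = (0.1389,0.0000)
F = F_att + ΣF_rep = (4.1389,3.5000)
p' = p + 1/20·F = (3.2069,-0.8250)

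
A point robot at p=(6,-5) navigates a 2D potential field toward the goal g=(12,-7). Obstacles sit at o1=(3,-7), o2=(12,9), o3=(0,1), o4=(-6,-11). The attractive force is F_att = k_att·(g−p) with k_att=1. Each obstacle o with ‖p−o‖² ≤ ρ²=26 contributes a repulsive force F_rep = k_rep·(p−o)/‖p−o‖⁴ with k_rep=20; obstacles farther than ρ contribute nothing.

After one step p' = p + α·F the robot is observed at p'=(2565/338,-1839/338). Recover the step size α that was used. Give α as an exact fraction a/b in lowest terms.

α = 1/4

F_att = 1·(g−p) = 1·(6,-2) = (6.0000,-2.0000)
o1: d²=13 ≤ ρ²=26; F_rep = 20·(3,2)/13² = (0.3550,0.2367)
o2: d²=232 > ρ²=26 → inactive
o3: d²=72 > ρ²=26 → inactive
o4: d²=180 > ρ²=26 → inactive
F = F_att + ΣF_rep = (6.3550,-1.7633)
Δp = p'−p = (1.5888,-0.4408); α = Δx/Fx = (537/338) / (1074/169) = 1/4
check: Δy/Fy = (-149/338) / (-298/169) = 1/4 ✓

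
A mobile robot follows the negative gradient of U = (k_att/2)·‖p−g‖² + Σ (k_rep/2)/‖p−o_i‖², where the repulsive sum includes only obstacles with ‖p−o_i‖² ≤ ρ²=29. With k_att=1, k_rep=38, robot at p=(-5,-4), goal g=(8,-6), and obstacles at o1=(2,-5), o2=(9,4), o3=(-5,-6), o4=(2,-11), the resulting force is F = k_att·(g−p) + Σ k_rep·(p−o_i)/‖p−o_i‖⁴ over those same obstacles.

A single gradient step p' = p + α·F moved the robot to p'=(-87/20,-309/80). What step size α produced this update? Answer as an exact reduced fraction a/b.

α = 1/20

F_att = 1·(g−p) = 1·(13,-2) = (13.0000,-2.0000)
o1: d²=50 > ρ²=29 → inactive
o2: d²=260 > ρ²=29 → inactive
o3: d²=4 ≤ ρ²=29; F_rep = 38·(0,2)/4² = (0.0000,4.7500)
o4: d²=98 > ρ²=29 → inactive
F = F_att + ΣF_rep = (13.0000,2.7500)
Δp = p'−p = (0.6500,0.1375); α = Δx/Fx = (13/20) / (13) = 1/20
check: Δy/Fy = (11/80) / (11/4) = 1/20 ✓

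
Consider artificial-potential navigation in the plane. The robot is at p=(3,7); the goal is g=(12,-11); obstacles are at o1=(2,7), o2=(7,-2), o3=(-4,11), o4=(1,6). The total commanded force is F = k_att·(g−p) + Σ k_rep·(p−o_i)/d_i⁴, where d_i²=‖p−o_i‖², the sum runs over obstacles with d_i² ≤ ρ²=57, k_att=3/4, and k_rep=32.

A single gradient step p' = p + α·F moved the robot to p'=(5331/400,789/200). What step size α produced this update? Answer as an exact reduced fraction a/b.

α = 1/4

F_att = 3/4·(g−p) = 3/4·(9,-18) = (6.7500,-13.5000)
o1: d²=1 ≤ ρ²=57; F_rep = 32·(1,0)/1² = (32.0000,0.0000)
o2: d²=97 > ρ²=57 → inactive
o3: d²=65 > ρ²=57 → inactive
o4: d²=5 ≤ ρ²=57; F_rep = 32·(2,1)/5² = (2.5600,1.2800)
F = F_att + ΣF_rep = (41.3100,-12.2200)
Δp = p'−p = (10.3275,-3.0550); α = Δx/Fx = (4131/400) / (4131/100) = 1/4
check: Δy/Fy = (-611/200) / (-611/50) = 1/4 ✓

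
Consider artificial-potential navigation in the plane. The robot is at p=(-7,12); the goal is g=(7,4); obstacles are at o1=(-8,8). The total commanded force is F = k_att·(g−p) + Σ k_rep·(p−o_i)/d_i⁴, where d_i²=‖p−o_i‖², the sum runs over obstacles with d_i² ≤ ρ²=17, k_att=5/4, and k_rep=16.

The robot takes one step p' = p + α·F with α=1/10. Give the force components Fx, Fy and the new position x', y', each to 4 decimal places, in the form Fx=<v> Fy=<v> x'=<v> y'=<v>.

F_att = 5/4·(g−p) = 5/4·(14,-8) = (17.5000,-10.0000)
o1: d²=17 ≤ ρ²=17; F_rep = 16·(1,4)/17² = (0.0554,0.2215)
F = F_att + ΣF_rep = (17.5554,-9.7785)
p' = p + 1/10·F = (-5.2445,11.0221)

Fx=17.5554 Fy=-9.7785 x'=-5.2445 y'=11.0221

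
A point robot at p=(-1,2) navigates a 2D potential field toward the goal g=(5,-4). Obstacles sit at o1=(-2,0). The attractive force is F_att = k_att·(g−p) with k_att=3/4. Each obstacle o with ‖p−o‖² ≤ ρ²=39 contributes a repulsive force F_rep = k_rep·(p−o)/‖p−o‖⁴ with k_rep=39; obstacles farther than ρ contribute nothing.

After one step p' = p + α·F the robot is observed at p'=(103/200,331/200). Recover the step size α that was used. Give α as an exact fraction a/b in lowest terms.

α = 1/4

F_att = 3/4·(g−p) = 3/4·(6,-6) = (4.5000,-4.5000)
o1: d²=5 ≤ ρ²=39; F_rep = 39·(1,2)/5² = (1.5600,3.1200)
F = F_att + ΣF_rep = (6.0600,-1.3800)
Δp = p'−p = (1.5150,-0.3450); α = Δx/Fx = (303/200) / (303/50) = 1/4
check: Δy/Fy = (-69/200) / (-69/50) = 1/4 ✓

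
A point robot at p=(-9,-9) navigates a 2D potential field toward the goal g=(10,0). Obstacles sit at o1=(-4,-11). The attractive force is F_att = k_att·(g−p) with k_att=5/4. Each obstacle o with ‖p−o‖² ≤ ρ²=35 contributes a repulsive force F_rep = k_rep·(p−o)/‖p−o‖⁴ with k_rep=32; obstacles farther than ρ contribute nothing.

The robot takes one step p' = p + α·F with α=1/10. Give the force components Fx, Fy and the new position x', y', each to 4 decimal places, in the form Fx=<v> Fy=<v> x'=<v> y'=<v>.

Fx=23.5598 Fy=11.3261 x'=-6.6440 y'=-7.8674

F_att = 5/4·(g−p) = 5/4·(19,9) = (23.7500,11.2500)
o1: d²=29 ≤ ρ²=35; F_rep = 32·(-5,2)/29² = (-0.1902,0.0761)
F = F_att + ΣF_rep = (23.5598,11.3261)
p' = p + 1/10·F = (-6.6440,-7.8674)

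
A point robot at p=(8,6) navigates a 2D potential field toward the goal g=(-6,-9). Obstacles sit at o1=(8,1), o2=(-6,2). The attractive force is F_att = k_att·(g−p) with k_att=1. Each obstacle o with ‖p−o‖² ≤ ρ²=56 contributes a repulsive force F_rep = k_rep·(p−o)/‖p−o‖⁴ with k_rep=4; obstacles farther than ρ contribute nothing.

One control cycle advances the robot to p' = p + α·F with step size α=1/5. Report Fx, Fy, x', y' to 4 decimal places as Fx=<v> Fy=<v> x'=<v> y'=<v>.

Fx=-14.0000 Fy=-14.9680 x'=5.2000 y'=3.0064

F_att = 1·(g−p) = 1·(-14,-15) = (-14.0000,-15.0000)
o1: d²=25 ≤ ρ²=56; F_rep = 4·(0,5)/25² = (0.0000,0.0320)
o2: d²=212 > ρ²=56 → inactive
F = F_att + ΣF_rep = (-14.0000,-14.9680)
p' = p + 1/5·F = (5.2000,3.0064)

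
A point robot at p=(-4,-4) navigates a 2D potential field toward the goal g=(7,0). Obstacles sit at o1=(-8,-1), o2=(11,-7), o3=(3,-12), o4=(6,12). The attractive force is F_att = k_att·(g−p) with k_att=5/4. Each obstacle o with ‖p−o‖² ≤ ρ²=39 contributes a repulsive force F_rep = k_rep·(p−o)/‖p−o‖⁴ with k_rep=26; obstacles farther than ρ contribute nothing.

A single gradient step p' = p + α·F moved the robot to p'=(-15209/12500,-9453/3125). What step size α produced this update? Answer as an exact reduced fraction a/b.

α = 1/5

F_att = 5/4·(g−p) = 5/4·(11,4) = (13.7500,5.0000)
o1: d²=25 ≤ ρ²=39; F_rep = 26·(4,-3)/25² = (0.1664,-0.1248)
o2: d²=234 > ρ²=39 → inactive
o3: d²=113 > ρ²=39 → inactive
o4: d²=356 > ρ²=39 → inactive
F = F_att + ΣF_rep = (13.9164,4.8752)
Δp = p'−p = (2.7833,0.9750); α = Δx/Fx = (34791/12500) / (34791/2500) = 1/5
check: Δy/Fy = (3047/3125) / (3047/625) = 1/5 ✓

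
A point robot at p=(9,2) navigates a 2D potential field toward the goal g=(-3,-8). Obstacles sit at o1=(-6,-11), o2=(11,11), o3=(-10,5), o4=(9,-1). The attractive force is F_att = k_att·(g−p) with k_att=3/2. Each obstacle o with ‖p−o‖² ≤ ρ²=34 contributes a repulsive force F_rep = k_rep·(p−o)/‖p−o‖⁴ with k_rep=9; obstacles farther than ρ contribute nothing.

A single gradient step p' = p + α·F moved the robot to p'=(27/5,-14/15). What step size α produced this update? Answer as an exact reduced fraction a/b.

F_att = 3/2·(g−p) = 3/2·(-12,-10) = (-18.0000,-15.0000)
o1: d²=394 > ρ²=34 → inactive
o2: d²=85 > ρ²=34 → inactive
o3: d²=370 > ρ²=34 → inactive
o4: d²=9 ≤ ρ²=34; F_rep = 9·(0,3)/9² = (0.0000,0.3333)
F = F_att + ΣF_rep = (-18.0000,-14.6667)
Δp = p'−p = (-3.6000,-2.9333); α = Δx/Fx = (-18/5) / (-18) = 1/5
check: Δy/Fy = (-44/15) / (-44/3) = 1/5 ✓

α = 1/5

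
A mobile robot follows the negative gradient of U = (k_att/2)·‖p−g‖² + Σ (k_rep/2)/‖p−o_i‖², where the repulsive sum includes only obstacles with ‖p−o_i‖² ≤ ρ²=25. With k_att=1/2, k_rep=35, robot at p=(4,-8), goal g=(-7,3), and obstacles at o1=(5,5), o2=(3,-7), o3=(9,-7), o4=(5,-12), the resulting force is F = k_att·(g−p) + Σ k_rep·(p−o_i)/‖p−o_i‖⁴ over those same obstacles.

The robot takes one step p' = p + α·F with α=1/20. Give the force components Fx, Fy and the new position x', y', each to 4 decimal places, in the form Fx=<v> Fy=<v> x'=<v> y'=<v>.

Fx=3.1289 Fy=-2.7656 x'=4.1564 y'=-8.1383

F_att = 1/2·(g−p) = 1/2·(-11,11) = (-5.5000,5.5000)
o1: d²=170 > ρ²=25 → inactive
o2: d²=2 ≤ ρ²=25; F_rep = 35·(1,-1)/2² = (8.7500,-8.7500)
o3: d²=26 > ρ²=25 → inactive
o4: d²=17 ≤ ρ²=25; F_rep = 35·(-1,4)/17² = (-0.1211,0.4844)
F = F_att + ΣF_rep = (3.1289,-2.7656)
p' = p + 1/20·F = (4.1564,-8.1383)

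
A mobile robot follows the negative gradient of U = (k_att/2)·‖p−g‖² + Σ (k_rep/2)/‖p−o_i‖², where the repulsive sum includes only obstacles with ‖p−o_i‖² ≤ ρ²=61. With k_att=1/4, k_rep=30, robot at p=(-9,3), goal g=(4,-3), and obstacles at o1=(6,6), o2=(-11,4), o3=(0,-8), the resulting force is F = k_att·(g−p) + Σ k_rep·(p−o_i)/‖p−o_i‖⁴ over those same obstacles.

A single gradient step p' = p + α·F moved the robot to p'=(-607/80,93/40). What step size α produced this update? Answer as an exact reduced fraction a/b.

F_att = 1/4·(g−p) = 1/4·(13,-6) = (3.2500,-1.5000)
o1: d²=234 > ρ²=61 → inactive
o2: d²=5 ≤ ρ²=61; F_rep = 30·(2,-1)/5² = (2.4000,-1.2000)
o3: d²=202 > ρ²=61 → inactive
F = F_att + ΣF_rep = (5.6500,-2.7000)
Δp = p'−p = (1.4125,-0.6750); α = Δx/Fx = (113/80) / (113/20) = 1/4
check: Δy/Fy = (-27/40) / (-27/10) = 1/4 ✓

α = 1/4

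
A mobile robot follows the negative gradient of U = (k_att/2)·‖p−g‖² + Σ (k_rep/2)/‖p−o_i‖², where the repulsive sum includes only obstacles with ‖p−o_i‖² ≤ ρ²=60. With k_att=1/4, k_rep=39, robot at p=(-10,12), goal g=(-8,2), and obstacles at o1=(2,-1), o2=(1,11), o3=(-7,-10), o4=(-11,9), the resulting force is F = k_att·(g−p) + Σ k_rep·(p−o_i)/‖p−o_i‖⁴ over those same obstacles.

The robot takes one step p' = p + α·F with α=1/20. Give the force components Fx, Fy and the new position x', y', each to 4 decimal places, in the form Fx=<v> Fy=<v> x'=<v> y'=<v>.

F_att = 1/4·(g−p) = 1/4·(2,-10) = (0.5000,-2.5000)
o1: d²=313 > ρ²=60 → inactive
o2: d²=122 > ρ²=60 → inactive
o3: d²=493 > ρ²=60 → inactive
o4: d²=10 ≤ ρ²=60; F_rep = 39·(1,3)/10² = (0.3900,1.1700)
F = F_att + ΣF_rep = (0.8900,-1.3300)
p' = p + 1/20·F = (-9.9555,11.9335)

Fx=0.8900 Fy=-1.3300 x'=-9.9555 y'=11.9335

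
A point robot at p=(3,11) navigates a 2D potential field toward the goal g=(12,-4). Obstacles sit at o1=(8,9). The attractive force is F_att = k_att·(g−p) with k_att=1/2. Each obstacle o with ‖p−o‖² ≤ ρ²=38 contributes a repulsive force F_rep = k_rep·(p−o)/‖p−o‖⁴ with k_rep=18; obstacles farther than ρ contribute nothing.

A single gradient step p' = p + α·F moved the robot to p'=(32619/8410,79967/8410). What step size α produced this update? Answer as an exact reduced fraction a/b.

F_att = 1/2·(g−p) = 1/2·(9,-15) = (4.5000,-7.5000)
o1: d²=29 ≤ ρ²=38; F_rep = 18·(-5,2)/29² = (-0.1070,0.0428)
F = F_att + ΣF_rep = (4.3930,-7.4572)
Δp = p'−p = (0.8786,-1.4914); α = Δx/Fx = (7389/8410) / (7389/1682) = 1/5
check: Δy/Fy = (-12543/8410) / (-12543/1682) = 1/5 ✓

α = 1/5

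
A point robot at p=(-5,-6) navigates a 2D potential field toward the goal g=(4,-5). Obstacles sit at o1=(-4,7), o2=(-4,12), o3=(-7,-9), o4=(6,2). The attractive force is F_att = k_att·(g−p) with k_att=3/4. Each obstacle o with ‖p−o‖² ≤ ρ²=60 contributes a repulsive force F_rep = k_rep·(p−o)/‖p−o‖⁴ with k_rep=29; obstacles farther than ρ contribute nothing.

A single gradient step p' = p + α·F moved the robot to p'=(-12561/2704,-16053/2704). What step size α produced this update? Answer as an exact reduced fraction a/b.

α = 1/20

F_att = 3/4·(g−p) = 3/4·(9,1) = (6.7500,0.7500)
o1: d²=170 > ρ²=60 → inactive
o2: d²=325 > ρ²=60 → inactive
o3: d²=13 ≤ ρ²=60; F_rep = 29·(2,3)/13² = (0.3432,0.5148)
o4: d²=185 > ρ²=60 → inactive
F = F_att + ΣF_rep = (7.0932,1.2648)
Δp = p'−p = (0.3547,0.0632); α = Δx/Fx = (959/2704) / (4795/676) = 1/20
check: Δy/Fy = (171/2704) / (855/676) = 1/20 ✓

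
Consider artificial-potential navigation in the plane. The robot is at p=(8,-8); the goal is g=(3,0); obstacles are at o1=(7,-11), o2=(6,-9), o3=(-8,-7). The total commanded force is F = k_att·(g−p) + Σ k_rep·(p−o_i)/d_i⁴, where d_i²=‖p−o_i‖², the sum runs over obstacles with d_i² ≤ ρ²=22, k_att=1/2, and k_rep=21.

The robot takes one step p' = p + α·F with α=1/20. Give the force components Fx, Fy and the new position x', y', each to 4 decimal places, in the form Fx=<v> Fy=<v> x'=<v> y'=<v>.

F_att = 1/2·(g−p) = 1/2·(-5,8) = (-2.5000,4.0000)
o1: d²=10 ≤ ρ²=22; F_rep = 21·(1,3)/10² = (0.2100,0.6300)
o2: d²=5 ≤ ρ²=22; F_rep = 21·(2,1)/5² = (1.6800,0.8400)
o3: d²=257 > ρ²=22 → inactive
F = F_att + ΣF_rep = (-0.6100,5.4700)
p' = p + 1/20·F = (7.9695,-7.7265)

Fx=-0.6100 Fy=5.4700 x'=7.9695 y'=-7.7265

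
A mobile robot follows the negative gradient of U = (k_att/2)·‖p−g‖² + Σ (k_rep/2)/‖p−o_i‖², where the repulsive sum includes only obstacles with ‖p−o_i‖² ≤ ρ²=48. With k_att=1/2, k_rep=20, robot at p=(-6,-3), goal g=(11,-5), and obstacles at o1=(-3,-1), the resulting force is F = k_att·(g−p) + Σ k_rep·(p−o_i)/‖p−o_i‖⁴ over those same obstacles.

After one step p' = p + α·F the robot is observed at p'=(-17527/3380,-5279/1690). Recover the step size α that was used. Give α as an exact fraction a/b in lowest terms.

F_att = 1/2·(g−p) = 1/2·(17,-2) = (8.5000,-1.0000)
o1: d²=13 ≤ ρ²=48; F_rep = 20·(-3,-2)/13² = (-0.3550,-0.2367)
F = F_att + ΣF_rep = (8.1450,-1.2367)
Δp = p'−p = (0.8145,-0.1237); α = Δx/Fx = (2753/3380) / (2753/338) = 1/10
check: Δy/Fy = (-209/1690) / (-209/169) = 1/10 ✓

α = 1/10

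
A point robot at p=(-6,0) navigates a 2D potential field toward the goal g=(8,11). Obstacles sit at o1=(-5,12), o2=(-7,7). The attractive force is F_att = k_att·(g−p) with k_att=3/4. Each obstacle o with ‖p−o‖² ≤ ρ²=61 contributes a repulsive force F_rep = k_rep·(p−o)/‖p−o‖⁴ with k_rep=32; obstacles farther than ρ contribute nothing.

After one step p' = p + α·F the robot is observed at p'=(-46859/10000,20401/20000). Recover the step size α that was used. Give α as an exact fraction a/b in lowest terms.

α = 1/8

F_att = 3/4·(g−p) = 3/4·(14,11) = (10.5000,8.2500)
o1: d²=145 > ρ²=61 → inactive
o2: d²=50 ≤ ρ²=61; F_rep = 32·(1,-7)/50² = (0.0128,-0.0896)
F = F_att + ΣF_rep = (10.5128,8.1604)
Δp = p'−p = (1.3141,1.0200); α = Δx/Fx = (13141/10000) / (13141/1250) = 1/8
check: Δy/Fy = (20401/20000) / (20401/2500) = 1/8 ✓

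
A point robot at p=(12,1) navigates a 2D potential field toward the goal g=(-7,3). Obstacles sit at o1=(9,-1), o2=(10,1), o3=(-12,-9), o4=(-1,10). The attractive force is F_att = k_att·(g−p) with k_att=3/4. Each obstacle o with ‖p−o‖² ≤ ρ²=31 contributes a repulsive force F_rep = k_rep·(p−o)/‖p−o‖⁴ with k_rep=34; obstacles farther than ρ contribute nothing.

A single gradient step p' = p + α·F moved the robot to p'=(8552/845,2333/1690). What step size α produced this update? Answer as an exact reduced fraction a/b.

F_att = 3/4·(g−p) = 3/4·(-19,2) = (-14.2500,1.5000)
o1: d²=13 ≤ ρ²=31; F_rep = 34·(3,2)/13² = (0.6036,0.4024)
o2: d²=4 ≤ ρ²=31; F_rep = 34·(2,0)/4² = (4.2500,0.0000)
o3: d²=676 > ρ²=31 → inactive
o4: d²=250 > ρ²=31 → inactive
F = F_att + ΣF_rep = (-9.3964,1.9024)
Δp = p'−p = (-1.8793,0.3805); α = Δx/Fx = (-1588/845) / (-1588/169) = 1/5
check: Δy/Fy = (643/1690) / (643/338) = 1/5 ✓

α = 1/5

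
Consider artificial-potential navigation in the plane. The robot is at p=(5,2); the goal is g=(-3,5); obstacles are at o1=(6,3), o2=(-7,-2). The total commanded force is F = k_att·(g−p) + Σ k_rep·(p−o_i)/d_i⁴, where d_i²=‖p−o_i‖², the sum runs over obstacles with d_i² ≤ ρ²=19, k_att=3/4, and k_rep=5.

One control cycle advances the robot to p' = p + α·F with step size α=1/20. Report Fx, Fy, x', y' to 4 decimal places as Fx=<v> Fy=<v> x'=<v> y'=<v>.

Fx=-7.2500 Fy=1.0000 x'=4.6375 y'=2.0500

F_att = 3/4·(g−p) = 3/4·(-8,3) = (-6.0000,2.2500)
o1: d²=2 ≤ ρ²=19; F_rep = 5·(-1,-1)/2² = (-1.2500,-1.2500)
o2: d²=160 > ρ²=19 → inactive
F = F_att + ΣF_rep = (-7.2500,1.0000)
p' = p + 1/20·F = (4.6375,2.0500)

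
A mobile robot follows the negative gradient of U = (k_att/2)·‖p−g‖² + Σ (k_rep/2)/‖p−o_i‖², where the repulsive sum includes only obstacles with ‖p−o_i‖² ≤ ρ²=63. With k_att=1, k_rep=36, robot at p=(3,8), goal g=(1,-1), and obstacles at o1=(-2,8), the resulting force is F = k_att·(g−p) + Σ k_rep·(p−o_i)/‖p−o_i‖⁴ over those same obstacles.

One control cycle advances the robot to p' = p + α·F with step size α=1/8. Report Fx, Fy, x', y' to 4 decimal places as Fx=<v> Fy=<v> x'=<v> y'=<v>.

Fx=-1.7120 Fy=-9.0000 x'=2.7860 y'=6.8750

F_att = 1·(g−p) = 1·(-2,-9) = (-2.0000,-9.0000)
o1: d²=25 ≤ ρ²=63; F_rep = 36·(5,0)/25² = (0.2880,0.0000)
F = F_att + ΣF_rep = (-1.7120,-9.0000)
p' = p + 1/8·F = (2.7860,6.8750)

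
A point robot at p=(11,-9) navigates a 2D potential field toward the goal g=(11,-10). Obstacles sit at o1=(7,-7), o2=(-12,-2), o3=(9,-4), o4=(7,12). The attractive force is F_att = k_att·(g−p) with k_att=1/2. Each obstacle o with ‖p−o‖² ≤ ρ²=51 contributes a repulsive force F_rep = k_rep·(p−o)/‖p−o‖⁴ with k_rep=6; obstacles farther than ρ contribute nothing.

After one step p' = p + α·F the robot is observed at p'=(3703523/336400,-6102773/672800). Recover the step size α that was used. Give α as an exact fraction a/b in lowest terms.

α = 1/8

F_att = 1/2·(g−p) = 1/2·(0,-1) = (0.0000,-0.5000)
o1: d²=20 ≤ ρ²=51; F_rep = 6·(4,-2)/20² = (0.0600,-0.0300)
o2: d²=578 > ρ²=51 → inactive
o3: d²=29 ≤ ρ²=51; F_rep = 6·(2,-5)/29² = (0.0143,-0.0357)
o4: d²=457 > ρ²=51 → inactive
F = F_att + ΣF_rep = (0.0743,-0.5657)
Δp = p'−p = (0.0093,-0.0707); α = Δx/Fx = (3123/336400) / (3123/42050) = 1/8
check: Δy/Fy = (-47573/672800) / (-47573/84100) = 1/8 ✓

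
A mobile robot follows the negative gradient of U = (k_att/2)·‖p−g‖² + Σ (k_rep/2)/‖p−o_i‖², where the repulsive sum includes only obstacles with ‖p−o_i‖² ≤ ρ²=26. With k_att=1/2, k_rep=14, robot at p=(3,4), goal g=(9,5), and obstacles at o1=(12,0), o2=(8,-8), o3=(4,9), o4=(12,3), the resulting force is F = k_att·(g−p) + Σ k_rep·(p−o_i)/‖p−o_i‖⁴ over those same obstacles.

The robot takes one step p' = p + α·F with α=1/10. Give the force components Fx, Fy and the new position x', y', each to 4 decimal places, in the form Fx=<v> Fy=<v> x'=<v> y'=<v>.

Fx=2.9793 Fy=0.3964 x'=3.2979 y'=4.0396

F_att = 1/2·(g−p) = 1/2·(6,1) = (3.0000,0.5000)
o1: d²=97 > ρ²=26 → inactive
o2: d²=169 > ρ²=26 → inactive
o3: d²=26 ≤ ρ²=26; F_rep = 14·(-1,-5)/26² = (-0.0207,-0.1036)
o4: d²=82 > ρ²=26 → inactive
F = F_att + ΣF_rep = (2.9793,0.3964)
p' = p + 1/10·F = (3.2979,4.0396)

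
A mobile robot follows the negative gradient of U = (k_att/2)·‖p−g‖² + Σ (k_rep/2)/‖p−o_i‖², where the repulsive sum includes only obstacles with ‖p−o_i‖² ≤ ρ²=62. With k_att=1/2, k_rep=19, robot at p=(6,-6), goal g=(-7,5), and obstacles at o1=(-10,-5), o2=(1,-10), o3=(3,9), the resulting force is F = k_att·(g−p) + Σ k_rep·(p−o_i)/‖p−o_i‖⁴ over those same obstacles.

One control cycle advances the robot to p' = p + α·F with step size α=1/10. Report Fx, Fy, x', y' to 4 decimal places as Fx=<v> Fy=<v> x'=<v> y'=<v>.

F_att = 1/2·(g−p) = 1/2·(-13,11) = (-6.5000,5.5000)
o1: d²=257 > ρ²=62 → inactive
o2: d²=41 ≤ ρ²=62; F_rep = 19·(5,4)/41² = (0.0565,0.0452)
o3: d²=234 > ρ²=62 → inactive
F = F_att + ΣF_rep = (-6.4435,5.5452)
p' = p + 1/10·F = (5.3557,-5.4455)

Fx=-6.4435 Fy=5.5452 x'=5.3557 y'=-5.4455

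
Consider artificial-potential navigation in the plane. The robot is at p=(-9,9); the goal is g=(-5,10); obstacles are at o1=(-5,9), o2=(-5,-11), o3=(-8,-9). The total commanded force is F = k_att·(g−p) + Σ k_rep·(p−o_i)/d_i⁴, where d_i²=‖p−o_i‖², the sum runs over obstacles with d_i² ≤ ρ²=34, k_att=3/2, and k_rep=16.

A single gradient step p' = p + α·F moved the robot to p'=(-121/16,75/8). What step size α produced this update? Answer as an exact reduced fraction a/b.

F_att = 3/2·(g−p) = 3/2·(4,1) = (6.0000,1.5000)
o1: d²=16 ≤ ρ²=34; F_rep = 16·(-4,0)/16² = (-0.2500,0.0000)
o2: d²=416 > ρ²=34 → inactive
o3: d²=325 > ρ²=34 → inactive
F = F_att + ΣF_rep = (5.7500,1.5000)
Δp = p'−p = (1.4375,0.3750); α = Δx/Fx = (23/16) / (23/4) = 1/4
check: Δy/Fy = (3/8) / (3/2) = 1/4 ✓

α = 1/4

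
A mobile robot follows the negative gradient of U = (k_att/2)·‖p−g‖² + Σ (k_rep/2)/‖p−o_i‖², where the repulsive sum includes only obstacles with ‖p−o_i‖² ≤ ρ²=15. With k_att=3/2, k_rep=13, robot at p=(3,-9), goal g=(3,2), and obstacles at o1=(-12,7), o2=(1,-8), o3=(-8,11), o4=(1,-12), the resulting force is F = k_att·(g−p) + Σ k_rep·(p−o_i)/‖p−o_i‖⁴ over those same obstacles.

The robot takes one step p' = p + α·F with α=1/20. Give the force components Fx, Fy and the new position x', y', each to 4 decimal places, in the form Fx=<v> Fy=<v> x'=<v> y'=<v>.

Fx=1.1938 Fy=16.2108 x'=3.0597 y'=-8.1895

F_att = 3/2·(g−p) = 3/2·(0,11) = (0.0000,16.5000)
o1: d²=481 > ρ²=15 → inactive
o2: d²=5 ≤ ρ²=15; F_rep = 13·(2,-1)/5² = (1.0400,-0.5200)
o3: d²=521 > ρ²=15 → inactive
o4: d²=13 ≤ ρ²=15; F_rep = 13·(2,3)/13² = (0.1538,0.2308)
F = F_att + ΣF_rep = (1.1938,16.2108)
p' = p + 1/20·F = (3.0597,-8.1895)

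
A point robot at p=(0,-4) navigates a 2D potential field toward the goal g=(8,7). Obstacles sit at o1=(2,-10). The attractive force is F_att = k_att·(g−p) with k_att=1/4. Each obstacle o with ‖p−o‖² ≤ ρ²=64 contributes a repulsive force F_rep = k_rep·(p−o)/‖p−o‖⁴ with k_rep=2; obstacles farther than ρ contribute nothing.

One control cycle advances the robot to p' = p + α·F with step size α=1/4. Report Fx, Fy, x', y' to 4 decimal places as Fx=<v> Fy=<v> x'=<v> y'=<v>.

F_att = 1/4·(g−p) = 1/4·(8,11) = (2.0000,2.7500)
o1: d²=40 ≤ ρ²=64; F_rep = 2·(-2,6)/40² = (-0.0025,0.0075)
F = F_att + ΣF_rep = (1.9975,2.7575)
p' = p + 1/4·F = (0.4994,-3.3106)

Fx=1.9975 Fy=2.7575 x'=0.4994 y'=-3.3106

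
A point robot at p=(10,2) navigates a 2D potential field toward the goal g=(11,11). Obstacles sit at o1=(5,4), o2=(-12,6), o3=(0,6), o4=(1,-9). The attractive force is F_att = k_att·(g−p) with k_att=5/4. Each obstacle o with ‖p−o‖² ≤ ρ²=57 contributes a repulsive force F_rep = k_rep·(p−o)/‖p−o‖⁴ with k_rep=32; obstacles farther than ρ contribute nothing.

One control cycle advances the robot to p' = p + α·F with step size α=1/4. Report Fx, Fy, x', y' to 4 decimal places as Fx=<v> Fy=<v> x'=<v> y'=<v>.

Fx=1.4402 Fy=11.1739 x'=10.3601 y'=4.7935

F_att = 5/4·(g−p) = 5/4·(1,9) = (1.2500,11.2500)
o1: d²=29 ≤ ρ²=57; F_rep = 32·(5,-2)/29² = (0.1902,-0.0761)
o2: d²=500 > ρ²=57 → inactive
o3: d²=116 > ρ²=57 → inactive
o4: d²=202 > ρ²=57 → inactive
F = F_att + ΣF_rep = (1.4402,11.1739)
p' = p + 1/4·F = (10.3601,4.7935)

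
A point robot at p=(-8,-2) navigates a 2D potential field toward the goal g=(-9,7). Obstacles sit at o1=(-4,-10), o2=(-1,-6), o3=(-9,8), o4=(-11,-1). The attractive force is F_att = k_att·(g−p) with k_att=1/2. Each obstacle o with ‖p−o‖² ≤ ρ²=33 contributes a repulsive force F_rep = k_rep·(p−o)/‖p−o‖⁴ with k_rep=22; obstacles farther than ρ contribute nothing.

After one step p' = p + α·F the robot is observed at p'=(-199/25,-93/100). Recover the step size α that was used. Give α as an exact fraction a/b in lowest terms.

α = 1/4

F_att = 1/2·(g−p) = 1/2·(-1,9) = (-0.5000,4.5000)
o1: d²=80 > ρ²=33 → inactive
o2: d²=65 > ρ²=33 → inactive
o3: d²=101 > ρ²=33 → inactive
o4: d²=10 ≤ ρ²=33; F_rep = 22·(3,-1)/10² = (0.6600,-0.2200)
F = F_att + ΣF_rep = (0.1600,4.2800)
Δp = p'−p = (0.0400,1.0700); α = Δx/Fx = (1/25) / (4/25) = 1/4
check: Δy/Fy = (107/100) / (107/25) = 1/4 ✓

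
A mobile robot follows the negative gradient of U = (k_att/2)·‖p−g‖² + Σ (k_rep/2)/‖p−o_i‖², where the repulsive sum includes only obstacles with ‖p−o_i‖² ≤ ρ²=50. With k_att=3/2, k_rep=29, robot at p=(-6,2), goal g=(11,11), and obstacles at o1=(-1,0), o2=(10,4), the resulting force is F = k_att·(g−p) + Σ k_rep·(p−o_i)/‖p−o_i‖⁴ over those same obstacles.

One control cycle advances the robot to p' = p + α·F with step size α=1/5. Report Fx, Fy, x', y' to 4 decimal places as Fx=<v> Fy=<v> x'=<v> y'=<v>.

F_att = 3/2·(g−p) = 3/2·(17,9) = (25.5000,13.5000)
o1: d²=29 ≤ ρ²=50; F_rep = 29·(-5,2)/29² = (-0.1724,0.0690)
o2: d²=260 > ρ²=50 → inactive
F = F_att + ΣF_rep = (25.3276,13.5690)
p' = p + 1/5·F = (-0.9345,4.7138)

Fx=25.3276 Fy=13.5690 x'=-0.9345 y'=4.7138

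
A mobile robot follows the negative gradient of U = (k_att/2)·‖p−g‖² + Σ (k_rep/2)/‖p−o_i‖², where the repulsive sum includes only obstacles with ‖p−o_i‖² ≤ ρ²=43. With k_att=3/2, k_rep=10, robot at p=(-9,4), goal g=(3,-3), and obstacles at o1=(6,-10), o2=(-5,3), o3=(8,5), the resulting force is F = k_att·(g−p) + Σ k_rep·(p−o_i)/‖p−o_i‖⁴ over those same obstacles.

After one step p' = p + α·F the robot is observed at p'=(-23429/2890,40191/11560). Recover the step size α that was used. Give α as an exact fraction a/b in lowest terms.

α = 1/20

F_att = 3/2·(g−p) = 3/2·(12,-7) = (18.0000,-10.5000)
o1: d²=421 > ρ²=43 → inactive
o2: d²=17 ≤ ρ²=43; F_rep = 10·(-4,1)/17² = (-0.1384,0.0346)
o3: d²=290 > ρ²=43 → inactive
F = F_att + ΣF_rep = (17.8616,-10.4654)
Δp = p'−p = (0.8931,-0.5233); α = Δx/Fx = (2581/2890) / (5162/289) = 1/20
check: Δy/Fy = (-6049/11560) / (-6049/578) = 1/20 ✓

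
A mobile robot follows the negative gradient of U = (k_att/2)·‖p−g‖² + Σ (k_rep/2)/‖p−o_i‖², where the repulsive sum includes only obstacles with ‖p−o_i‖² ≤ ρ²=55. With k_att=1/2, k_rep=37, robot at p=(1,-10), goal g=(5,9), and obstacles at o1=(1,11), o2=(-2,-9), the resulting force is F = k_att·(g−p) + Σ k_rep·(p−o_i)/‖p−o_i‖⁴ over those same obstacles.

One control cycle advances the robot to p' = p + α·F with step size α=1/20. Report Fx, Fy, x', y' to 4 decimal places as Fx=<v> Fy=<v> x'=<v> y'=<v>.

F_att = 1/2·(g−p) = 1/2·(4,19) = (2.0000,9.5000)
o1: d²=441 > ρ²=55 → inactive
o2: d²=10 ≤ ρ²=55; F_rep = 37·(3,-1)/10² = (1.1100,-0.3700)
F = F_att + ΣF_rep = (3.1100,9.1300)
p' = p + 1/20·F = (1.1555,-9.5435)

Fx=3.1100 Fy=9.1300 x'=1.1555 y'=-9.5435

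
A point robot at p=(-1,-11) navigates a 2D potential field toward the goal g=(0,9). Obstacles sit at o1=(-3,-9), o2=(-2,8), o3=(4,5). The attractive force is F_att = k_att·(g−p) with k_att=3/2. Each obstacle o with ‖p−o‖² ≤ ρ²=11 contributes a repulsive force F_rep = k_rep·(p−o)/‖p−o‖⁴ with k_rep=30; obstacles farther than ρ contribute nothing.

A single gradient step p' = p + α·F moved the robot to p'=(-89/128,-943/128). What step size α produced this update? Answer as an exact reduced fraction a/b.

α = 1/8

F_att = 3/2·(g−p) = 3/2·(1,20) = (1.5000,30.0000)
o1: d²=8 ≤ ρ²=11; F_rep = 30·(2,-2)/8² = (0.9375,-0.9375)
o2: d²=362 > ρ²=11 → inactive
o3: d²=281 > ρ²=11 → inactive
F = F_att + ΣF_rep = (2.4375,29.0625)
Δp = p'−p = (0.3047,3.6328); α = Δx/Fx = (39/128) / (39/16) = 1/8
check: Δy/Fy = (465/128) / (465/16) = 1/8 ✓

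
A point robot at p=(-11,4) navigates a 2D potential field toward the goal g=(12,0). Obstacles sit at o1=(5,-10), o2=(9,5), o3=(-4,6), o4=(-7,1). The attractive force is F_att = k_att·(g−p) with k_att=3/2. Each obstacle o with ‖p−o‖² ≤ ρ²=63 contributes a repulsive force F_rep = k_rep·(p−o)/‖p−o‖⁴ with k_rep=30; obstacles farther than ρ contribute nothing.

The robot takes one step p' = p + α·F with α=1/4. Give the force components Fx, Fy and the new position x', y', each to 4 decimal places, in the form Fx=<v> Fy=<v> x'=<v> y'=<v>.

Fx=34.2332 Fy=-5.8774 x'=-2.4417 y'=2.5307

F_att = 3/2·(g−p) = 3/2·(23,-4) = (34.5000,-6.0000)
o1: d²=452 > ρ²=63 → inactive
o2: d²=401 > ρ²=63 → inactive
o3: d²=53 ≤ ρ²=63; F_rep = 30·(-7,-2)/53² = (-0.0748,-0.0214)
o4: d²=25 ≤ ρ²=63; F_rep = 30·(-4,3)/25² = (-0.1920,0.1440)
F = F_att + ΣF_rep = (34.2332,-5.8774)
p' = p + 1/4·F = (-2.4417,2.5307)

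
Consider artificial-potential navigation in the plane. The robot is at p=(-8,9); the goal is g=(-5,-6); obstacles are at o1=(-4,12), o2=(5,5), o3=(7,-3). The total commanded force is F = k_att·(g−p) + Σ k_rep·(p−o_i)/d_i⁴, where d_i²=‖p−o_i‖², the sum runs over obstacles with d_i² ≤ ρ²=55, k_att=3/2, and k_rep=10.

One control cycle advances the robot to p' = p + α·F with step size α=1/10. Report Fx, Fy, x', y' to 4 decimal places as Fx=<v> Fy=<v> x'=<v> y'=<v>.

F_att = 3/2·(g−p) = 3/2·(3,-15) = (4.5000,-22.5000)
o1: d²=25 ≤ ρ²=55; F_rep = 10·(-4,-3)/25² = (-0.0640,-0.0480)
o2: d²=185 > ρ²=55 → inactive
o3: d²=369 > ρ²=55 → inactive
F = F_att + ΣF_rep = (4.4360,-22.5480)
p' = p + 1/10·F = (-7.5564,6.7452)

Fx=4.4360 Fy=-22.5480 x'=-7.5564 y'=6.7452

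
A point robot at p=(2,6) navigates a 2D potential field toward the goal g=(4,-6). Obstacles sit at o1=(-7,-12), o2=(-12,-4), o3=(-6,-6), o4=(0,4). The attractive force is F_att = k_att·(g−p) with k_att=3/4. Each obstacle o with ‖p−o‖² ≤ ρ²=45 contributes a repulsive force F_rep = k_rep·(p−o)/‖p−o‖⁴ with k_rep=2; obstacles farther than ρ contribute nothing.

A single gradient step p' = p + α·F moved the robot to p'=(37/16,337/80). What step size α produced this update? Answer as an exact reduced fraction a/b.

F_att = 3/4·(g−p) = 3/4·(2,-12) = (1.5000,-9.0000)
o1: d²=405 > ρ²=45 → inactive
o2: d²=296 > ρ²=45 → inactive
o3: d²=208 > ρ²=45 → inactive
o4: d²=8 ≤ ρ²=45; F_rep = 2·(2,2)/8² = (0.0625,0.0625)
F = F_att + ΣF_rep = (1.5625,-8.9375)
Δp = p'−p = (0.3125,-1.7875); α = Δx/Fx = (5/16) / (25/16) = 1/5
check: Δy/Fy = (-143/80) / (-143/16) = 1/5 ✓

α = 1/5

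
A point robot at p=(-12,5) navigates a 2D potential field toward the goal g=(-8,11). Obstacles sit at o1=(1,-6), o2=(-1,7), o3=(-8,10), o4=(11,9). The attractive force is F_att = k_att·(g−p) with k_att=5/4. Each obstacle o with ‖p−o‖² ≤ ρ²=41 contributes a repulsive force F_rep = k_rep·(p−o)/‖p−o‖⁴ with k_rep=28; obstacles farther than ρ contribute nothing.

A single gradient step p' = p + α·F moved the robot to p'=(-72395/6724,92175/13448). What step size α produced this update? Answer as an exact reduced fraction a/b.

F_att = 5/4·(g−p) = 5/4·(4,6) = (5.0000,7.5000)
o1: d²=290 > ρ²=41 → inactive
o2: d²=125 > ρ²=41 → inactive
o3: d²=41 ≤ ρ²=41; F_rep = 28·(-4,-5)/41² = (-0.0666,-0.0833)
o4: d²=545 > ρ²=41 → inactive
F = F_att + ΣF_rep = (4.9334,7.4167)
Δp = p'−p = (1.2333,1.8542); α = Δx/Fx = (8293/6724) / (8293/1681) = 1/4
check: Δy/Fy = (24935/13448) / (24935/3362) = 1/4 ✓

α = 1/4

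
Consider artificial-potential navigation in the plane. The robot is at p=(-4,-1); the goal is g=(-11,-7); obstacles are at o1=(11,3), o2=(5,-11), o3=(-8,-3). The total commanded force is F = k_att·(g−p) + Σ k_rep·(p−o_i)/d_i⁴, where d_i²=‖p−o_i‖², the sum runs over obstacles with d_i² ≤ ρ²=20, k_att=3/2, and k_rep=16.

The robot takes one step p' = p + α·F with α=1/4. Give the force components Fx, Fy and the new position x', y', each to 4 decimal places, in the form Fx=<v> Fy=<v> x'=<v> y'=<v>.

Fx=-10.3400 Fy=-8.9200 x'=-6.5850 y'=-3.2300

F_att = 3/2·(g−p) = 3/2·(-7,-6) = (-10.5000,-9.0000)
o1: d²=241 > ρ²=20 → inactive
o2: d²=181 > ρ²=20 → inactive
o3: d²=20 ≤ ρ²=20; F_rep = 16·(4,2)/20² = (0.1600,0.0800)
F = F_att + ΣF_rep = (-10.3400,-8.9200)
p' = p + 1/4·F = (-6.5850,-3.2300)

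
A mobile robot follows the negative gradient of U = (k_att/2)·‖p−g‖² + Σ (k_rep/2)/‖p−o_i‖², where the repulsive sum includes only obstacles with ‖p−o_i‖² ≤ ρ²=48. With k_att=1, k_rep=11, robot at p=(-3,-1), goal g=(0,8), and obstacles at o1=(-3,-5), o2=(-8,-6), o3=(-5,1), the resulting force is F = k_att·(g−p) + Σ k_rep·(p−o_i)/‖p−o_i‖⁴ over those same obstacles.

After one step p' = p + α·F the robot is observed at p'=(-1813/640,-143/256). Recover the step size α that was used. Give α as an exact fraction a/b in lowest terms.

F_att = 1·(g−p) = 1·(3,9) = (3.0000,9.0000)
o1: d²=16 ≤ ρ²=48; F_rep = 11·(0,4)/16² = (0.0000,0.1719)
o2: d²=50 > ρ²=48 → inactive
o3: d²=8 ≤ ρ²=48; F_rep = 11·(2,-2)/8² = (0.3438,-0.3438)
F = F_att + ΣF_rep = (3.3438,8.8281)
Δp = p'−p = (0.1672,0.4414); α = Δx/Fx = (107/640) / (107/32) = 1/20
check: Δy/Fy = (113/256) / (565/64) = 1/20 ✓

α = 1/20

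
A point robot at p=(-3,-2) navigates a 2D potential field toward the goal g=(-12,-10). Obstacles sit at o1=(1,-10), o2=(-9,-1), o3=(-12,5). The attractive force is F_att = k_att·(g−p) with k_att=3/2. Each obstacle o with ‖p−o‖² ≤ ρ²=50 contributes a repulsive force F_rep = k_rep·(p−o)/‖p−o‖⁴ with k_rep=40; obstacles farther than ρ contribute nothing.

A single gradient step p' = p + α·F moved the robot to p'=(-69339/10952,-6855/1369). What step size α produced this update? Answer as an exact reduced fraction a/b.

F_att = 3/2·(g−p) = 3/2·(-9,-8) = (-13.5000,-12.0000)
o1: d²=80 > ρ²=50 → inactive
o2: d²=37 ≤ ρ²=50; F_rep = 40·(6,-1)/37² = (0.1753,-0.0292)
o3: d²=130 > ρ²=50 → inactive
F = F_att + ΣF_rep = (-13.3247,-12.0292)
Δp = p'−p = (-3.3312,-3.0073); α = Δx/Fx = (-36483/10952) / (-36483/2738) = 1/4
check: Δy/Fy = (-4117/1369) / (-16468/1369) = 1/4 ✓

α = 1/4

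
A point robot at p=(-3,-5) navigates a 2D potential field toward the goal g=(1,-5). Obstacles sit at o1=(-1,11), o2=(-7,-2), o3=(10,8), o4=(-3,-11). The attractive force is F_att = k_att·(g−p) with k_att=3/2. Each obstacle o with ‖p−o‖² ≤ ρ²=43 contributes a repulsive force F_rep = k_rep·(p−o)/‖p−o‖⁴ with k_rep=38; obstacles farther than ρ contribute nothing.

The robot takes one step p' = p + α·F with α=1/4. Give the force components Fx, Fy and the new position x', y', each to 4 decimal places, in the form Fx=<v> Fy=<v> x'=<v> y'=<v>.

Fx=6.2432 Fy=-0.0065 x'=-1.4392 y'=-5.0016

F_att = 3/2·(g−p) = 3/2·(4,0) = (6.0000,0.0000)
o1: d²=260 > ρ²=43 → inactive
o2: d²=25 ≤ ρ²=43; F_rep = 38·(4,-3)/25² = (0.2432,-0.1824)
o3: d²=338 > ρ²=43 → inactive
o4: d²=36 ≤ ρ²=43; F_rep = 38·(0,6)/36² = (0.0000,0.1759)
F = F_att + ΣF_rep = (6.2432,-0.0065)
p' = p + 1/4·F = (-1.4392,-5.0016)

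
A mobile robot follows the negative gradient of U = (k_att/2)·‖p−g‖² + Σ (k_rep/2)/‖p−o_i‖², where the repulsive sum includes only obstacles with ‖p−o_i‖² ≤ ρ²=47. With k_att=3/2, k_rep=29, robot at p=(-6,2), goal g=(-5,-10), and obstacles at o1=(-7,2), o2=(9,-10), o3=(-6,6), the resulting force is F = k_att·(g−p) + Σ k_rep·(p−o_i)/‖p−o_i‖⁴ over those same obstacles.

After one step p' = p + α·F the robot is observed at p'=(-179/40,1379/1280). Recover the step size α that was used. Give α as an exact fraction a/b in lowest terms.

F_att = 3/2·(g−p) = 3/2·(1,-12) = (1.5000,-18.0000)
o1: d²=1 ≤ ρ²=47; F_rep = 29·(1,0)/1² = (29.0000,0.0000)
o2: d²=369 > ρ²=47 → inactive
o3: d²=16 ≤ ρ²=47; F_rep = 29·(0,-4)/16² = (0.0000,-0.4531)
F = F_att + ΣF_rep = (30.5000,-18.4531)
Δp = p'−p = (1.5250,-0.9227); α = Δx/Fx = (61/40) / (61/2) = 1/20
check: Δy/Fy = (-1181/1280) / (-1181/64) = 1/20 ✓

α = 1/20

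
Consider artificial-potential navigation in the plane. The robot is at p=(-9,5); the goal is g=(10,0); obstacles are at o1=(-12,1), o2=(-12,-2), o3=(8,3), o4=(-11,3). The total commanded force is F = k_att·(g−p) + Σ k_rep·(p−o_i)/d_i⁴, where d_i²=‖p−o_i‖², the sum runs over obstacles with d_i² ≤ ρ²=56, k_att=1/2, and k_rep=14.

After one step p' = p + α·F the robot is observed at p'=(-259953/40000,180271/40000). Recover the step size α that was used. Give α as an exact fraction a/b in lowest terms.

α = 1/4

F_att = 1/2·(g−p) = 1/2·(19,-5) = (9.5000,-2.5000)
o1: d²=25 ≤ ρ²=56; F_rep = 14·(3,4)/25² = (0.0672,0.0896)
o2: d²=58 > ρ²=56 → inactive
o3: d²=293 > ρ²=56 → inactive
o4: d²=8 ≤ ρ²=56; F_rep = 14·(2,2)/8² = (0.4375,0.4375)
F = F_att + ΣF_rep = (10.0047,-1.9729)
Δp = p'−p = (2.5012,-0.4932); α = Δx/Fx = (100047/40000) / (100047/10000) = 1/4
check: Δy/Fy = (-19729/40000) / (-19729/10000) = 1/4 ✓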